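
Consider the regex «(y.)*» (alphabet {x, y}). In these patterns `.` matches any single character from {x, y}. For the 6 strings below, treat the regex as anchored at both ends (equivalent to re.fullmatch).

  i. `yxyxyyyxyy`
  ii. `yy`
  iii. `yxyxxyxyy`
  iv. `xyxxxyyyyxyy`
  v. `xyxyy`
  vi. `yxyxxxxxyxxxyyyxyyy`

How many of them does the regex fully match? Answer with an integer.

2

i → match
ii → match
iii → no match
iv → no match
v → no match
vi → no match
Total matched: 2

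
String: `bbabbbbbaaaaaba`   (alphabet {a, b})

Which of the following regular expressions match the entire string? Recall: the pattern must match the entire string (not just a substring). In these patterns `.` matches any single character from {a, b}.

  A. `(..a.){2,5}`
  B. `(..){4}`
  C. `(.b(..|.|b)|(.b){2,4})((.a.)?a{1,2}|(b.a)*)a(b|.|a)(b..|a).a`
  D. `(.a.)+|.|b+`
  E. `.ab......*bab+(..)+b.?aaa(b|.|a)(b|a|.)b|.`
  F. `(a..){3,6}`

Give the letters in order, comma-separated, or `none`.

A → no match
B → no match
C → match
D → no match
E → no match
F → no match — must start with `a`

C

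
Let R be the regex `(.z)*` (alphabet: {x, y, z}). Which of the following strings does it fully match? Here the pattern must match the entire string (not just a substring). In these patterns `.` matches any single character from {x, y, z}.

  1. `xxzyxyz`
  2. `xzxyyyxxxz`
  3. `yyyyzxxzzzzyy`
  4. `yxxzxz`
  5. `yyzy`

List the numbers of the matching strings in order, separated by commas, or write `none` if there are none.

none

1 → no match
2 → no match
3 → no match
4 → no match
5 → no match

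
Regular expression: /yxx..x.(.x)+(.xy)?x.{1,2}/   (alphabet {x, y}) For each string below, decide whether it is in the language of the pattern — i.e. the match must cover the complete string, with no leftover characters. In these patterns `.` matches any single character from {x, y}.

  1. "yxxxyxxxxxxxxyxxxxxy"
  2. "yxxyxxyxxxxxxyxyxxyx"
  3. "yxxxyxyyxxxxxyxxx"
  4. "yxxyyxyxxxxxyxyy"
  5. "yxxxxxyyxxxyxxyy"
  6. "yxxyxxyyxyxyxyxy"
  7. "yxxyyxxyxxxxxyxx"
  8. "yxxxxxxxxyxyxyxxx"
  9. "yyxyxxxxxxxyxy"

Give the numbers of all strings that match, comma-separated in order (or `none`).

1 → match
2 → match
3 → match
4 → no match
5 → match
6 → match
7 → match
8 → match
9 → no match — must start with "yxx"

1, 2, 3, 5, 6, 7, 8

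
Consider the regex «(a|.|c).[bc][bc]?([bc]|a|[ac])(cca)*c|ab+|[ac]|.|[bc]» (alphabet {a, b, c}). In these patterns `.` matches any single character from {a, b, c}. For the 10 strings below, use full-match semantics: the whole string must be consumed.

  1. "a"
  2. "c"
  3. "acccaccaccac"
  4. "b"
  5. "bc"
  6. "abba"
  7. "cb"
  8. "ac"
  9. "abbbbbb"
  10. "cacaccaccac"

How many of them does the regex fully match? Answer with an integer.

6

1. "a" → match
2. "c" → match
3. "acccaccaccac" → match
4. "b" → match
5. "bc" → no match
6. "abba" → no match
7. "cb" → no match
8. "ac" → no match
9. "abbbbbb" → match
10. "cacaccaccac" → match
Total matched: 6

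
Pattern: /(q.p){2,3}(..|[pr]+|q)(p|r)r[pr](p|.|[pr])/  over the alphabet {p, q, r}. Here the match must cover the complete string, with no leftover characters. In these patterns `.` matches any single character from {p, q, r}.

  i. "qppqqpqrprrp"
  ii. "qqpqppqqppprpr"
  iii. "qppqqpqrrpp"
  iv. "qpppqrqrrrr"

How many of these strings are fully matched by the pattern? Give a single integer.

3

i. "qppqqpqrprrp" → match
ii → match
iii. "qppqqpqrrpp" → match
iv. "qpppqrqrrrr" → no match
Total matched: 3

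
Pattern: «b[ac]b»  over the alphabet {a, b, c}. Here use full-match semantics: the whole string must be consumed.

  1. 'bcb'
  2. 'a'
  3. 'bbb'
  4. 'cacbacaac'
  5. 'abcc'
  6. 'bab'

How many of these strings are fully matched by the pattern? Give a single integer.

2

1 → match
2 → no match — must start with 'b'
3 → no match
4 → no match — must start with 'b'
5 → no match — must start with 'b'
6 → match
Total matched: 2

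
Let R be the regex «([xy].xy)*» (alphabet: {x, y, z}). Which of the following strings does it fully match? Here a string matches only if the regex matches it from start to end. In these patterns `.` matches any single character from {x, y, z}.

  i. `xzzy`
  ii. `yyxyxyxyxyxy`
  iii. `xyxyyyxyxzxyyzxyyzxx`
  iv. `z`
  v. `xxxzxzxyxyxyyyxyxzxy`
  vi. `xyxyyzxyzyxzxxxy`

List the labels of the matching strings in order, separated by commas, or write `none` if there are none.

i → no match
ii → match
iii → no match
iv → no match
v → no match
vi → no match

ii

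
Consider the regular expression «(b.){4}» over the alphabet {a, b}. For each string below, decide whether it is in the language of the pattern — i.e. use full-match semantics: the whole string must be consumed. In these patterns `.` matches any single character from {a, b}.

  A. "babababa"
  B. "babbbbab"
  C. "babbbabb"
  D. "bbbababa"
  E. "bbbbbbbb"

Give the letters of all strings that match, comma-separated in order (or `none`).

A, C, D, E

A. "babababa" → match
B. "babbbbab" → no match
C. "babbbabb" → match
D. "bbbababa" → match
E. "bbbbbbbb" → match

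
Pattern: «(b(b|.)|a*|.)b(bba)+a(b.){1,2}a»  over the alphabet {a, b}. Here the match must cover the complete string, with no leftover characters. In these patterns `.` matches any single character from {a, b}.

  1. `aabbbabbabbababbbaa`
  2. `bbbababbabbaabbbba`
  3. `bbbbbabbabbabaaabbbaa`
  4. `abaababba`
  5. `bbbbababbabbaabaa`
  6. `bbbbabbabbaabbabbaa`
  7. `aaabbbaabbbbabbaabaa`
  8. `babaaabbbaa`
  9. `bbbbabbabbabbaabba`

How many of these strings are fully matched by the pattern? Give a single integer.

1 → no match
2 → no match
3 → no match
4 → no match
5 → no match
6 → no match
7 → no match
8 → no match
9 → match
Total matched: 1

1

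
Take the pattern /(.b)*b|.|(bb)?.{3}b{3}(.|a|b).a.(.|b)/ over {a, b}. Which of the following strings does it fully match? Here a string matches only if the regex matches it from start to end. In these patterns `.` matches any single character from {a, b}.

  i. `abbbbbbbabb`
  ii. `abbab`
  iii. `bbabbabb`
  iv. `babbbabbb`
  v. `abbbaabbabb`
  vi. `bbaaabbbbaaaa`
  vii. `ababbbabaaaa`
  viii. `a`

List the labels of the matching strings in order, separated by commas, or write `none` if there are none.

i, vi, viii

i → match
ii → no match
iii → no match
iv → no match
v → no match
vi → match
vii → no match
viii → match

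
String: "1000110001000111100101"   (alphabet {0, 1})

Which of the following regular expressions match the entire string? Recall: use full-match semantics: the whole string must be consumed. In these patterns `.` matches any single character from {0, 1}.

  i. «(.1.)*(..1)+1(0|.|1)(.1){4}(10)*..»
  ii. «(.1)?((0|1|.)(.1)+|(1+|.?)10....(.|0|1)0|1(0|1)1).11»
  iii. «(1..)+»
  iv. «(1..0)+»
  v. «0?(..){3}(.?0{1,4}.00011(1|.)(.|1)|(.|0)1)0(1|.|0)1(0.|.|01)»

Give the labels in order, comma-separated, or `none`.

v

i → no match
ii → no match — must end with "11"
iii → no match
iv → no match — must end with "0"
v → match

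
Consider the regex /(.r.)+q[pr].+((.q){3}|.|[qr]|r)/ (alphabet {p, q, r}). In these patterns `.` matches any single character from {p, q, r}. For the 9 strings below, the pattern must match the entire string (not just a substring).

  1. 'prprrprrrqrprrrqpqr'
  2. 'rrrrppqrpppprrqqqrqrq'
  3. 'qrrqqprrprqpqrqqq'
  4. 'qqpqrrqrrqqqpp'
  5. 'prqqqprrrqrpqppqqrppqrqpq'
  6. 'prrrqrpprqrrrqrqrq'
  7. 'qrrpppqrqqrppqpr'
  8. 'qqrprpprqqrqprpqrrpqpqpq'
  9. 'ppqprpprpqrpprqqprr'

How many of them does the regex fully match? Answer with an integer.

1

1 → match
2 → no match
3 → no match
4 → no match
5 → no match
6 → no match
7 → no match
8 → no match
9 → no match
Total matched: 1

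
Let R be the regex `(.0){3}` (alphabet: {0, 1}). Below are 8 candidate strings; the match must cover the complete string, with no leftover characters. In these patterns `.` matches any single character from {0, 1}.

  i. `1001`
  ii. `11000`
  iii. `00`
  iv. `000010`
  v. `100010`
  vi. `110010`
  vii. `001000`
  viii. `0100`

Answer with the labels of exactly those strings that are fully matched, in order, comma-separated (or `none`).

i → no match — must end with `0`
ii → no match
iii → no match
iv → match
v → match
vi → no match
vii → match
viii → no match

iv, v, vii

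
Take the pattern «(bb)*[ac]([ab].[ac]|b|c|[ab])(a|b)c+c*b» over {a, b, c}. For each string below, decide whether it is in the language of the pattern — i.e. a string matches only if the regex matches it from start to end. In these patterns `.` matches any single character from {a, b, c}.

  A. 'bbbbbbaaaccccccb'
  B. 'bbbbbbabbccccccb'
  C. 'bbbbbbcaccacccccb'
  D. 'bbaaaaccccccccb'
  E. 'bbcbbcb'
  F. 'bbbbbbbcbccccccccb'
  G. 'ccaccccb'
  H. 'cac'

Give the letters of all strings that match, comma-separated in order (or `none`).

A → match
B → match
C → match
D → no match
E → match
F → no match
G → match
H → no match — must end with 'b'

A, B, C, E, G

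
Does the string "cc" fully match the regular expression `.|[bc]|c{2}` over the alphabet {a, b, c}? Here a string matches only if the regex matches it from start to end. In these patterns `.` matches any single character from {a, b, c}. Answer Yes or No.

Yes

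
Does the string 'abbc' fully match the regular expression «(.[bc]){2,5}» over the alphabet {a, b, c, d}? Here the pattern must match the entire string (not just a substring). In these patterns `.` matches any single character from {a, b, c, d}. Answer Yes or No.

Yes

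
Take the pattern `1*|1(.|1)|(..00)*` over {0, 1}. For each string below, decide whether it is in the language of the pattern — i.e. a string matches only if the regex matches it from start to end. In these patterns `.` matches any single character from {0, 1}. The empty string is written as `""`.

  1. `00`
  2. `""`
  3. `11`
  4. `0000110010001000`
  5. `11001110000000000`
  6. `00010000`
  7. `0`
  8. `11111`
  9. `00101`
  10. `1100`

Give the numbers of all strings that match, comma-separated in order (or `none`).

2, 3, 4, 8, 10

1. `00` → no match
2. `""` → match
3. `11` → match
4 → match
5 → no match
6. `00010000` → no match
7. `0` → no match
8. `11111` → match
9. `00101` → no match
10. `1100` → match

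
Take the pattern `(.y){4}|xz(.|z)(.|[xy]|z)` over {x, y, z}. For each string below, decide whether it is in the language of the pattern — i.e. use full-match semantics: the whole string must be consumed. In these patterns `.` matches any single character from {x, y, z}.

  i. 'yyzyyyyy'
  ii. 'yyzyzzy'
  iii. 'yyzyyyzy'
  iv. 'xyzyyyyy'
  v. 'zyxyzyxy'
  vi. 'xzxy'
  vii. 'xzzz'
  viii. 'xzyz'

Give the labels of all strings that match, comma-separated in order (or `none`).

i, iii, iv, v, vi, vii, viii

i → match
ii → no match
iii → match
iv → match
v → match
vi → match
vii → match
viii → match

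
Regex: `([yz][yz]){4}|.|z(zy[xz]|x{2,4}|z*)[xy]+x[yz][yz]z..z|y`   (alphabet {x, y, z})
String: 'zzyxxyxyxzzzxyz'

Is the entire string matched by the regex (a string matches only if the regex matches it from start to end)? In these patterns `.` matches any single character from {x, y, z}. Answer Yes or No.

Yes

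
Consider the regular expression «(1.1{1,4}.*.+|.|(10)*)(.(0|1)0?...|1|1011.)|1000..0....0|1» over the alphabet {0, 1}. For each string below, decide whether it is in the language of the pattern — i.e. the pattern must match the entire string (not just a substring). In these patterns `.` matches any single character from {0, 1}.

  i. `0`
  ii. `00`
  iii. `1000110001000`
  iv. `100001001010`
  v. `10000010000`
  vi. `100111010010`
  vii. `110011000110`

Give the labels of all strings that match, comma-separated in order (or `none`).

i → no match
ii → no match
iii → no match
iv → match
v → no match
vi → no match
vii → no match

iv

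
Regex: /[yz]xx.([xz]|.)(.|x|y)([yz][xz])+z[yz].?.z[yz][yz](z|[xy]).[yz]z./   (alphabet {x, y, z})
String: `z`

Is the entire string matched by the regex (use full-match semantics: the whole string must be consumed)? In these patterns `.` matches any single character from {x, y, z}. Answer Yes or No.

No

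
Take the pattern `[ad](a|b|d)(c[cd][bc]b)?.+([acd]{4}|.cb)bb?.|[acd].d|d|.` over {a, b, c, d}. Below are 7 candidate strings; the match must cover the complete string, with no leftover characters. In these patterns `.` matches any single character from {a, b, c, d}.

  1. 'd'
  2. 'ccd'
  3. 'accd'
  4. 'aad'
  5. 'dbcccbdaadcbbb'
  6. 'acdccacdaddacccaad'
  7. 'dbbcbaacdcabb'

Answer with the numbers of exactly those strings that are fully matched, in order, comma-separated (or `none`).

1 → match
2 → match
3 → no match
4 → match
5 → match
6 → no match
7 → match

1, 2, 4, 5, 7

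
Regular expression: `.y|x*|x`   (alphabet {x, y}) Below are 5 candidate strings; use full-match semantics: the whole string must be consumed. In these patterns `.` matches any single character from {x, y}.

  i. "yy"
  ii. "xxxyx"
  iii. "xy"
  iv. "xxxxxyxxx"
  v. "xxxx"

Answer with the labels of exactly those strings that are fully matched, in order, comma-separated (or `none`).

i, iii, v

i → match
ii → no match
iii → match
iv → no match
v → match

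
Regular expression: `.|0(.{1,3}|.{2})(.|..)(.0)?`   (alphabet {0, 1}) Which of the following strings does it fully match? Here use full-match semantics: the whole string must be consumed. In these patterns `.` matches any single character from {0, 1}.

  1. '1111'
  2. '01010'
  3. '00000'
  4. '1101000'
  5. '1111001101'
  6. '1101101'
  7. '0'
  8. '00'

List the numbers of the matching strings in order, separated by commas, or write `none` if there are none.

1 → no match
2 → match
3 → match
4 → no match
5 → no match
6 → no match
7 → match
8 → no match

2, 3, 7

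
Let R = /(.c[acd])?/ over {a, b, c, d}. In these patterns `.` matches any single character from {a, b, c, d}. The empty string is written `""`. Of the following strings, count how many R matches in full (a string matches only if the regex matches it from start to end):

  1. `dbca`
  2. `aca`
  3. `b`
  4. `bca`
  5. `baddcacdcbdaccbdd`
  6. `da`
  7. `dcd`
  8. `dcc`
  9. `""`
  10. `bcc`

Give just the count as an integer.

1 → no match
2 → match
3 → no match
4 → match
5 → no match
6 → no match
7 → match
8 → match
9 → match
10 → match
Total matched: 6

6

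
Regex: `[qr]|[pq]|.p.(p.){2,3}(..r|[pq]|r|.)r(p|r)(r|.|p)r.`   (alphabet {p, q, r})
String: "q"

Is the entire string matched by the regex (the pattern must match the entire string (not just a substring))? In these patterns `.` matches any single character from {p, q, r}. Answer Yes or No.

Yes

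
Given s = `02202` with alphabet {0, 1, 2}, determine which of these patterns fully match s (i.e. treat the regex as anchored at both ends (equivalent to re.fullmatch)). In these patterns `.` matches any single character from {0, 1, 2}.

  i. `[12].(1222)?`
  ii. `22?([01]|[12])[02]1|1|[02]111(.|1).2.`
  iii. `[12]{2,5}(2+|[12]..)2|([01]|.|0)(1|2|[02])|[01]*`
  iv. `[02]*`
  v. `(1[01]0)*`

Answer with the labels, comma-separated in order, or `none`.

iv

i → no match
ii → no match
iii → no match
iv → match
v → no match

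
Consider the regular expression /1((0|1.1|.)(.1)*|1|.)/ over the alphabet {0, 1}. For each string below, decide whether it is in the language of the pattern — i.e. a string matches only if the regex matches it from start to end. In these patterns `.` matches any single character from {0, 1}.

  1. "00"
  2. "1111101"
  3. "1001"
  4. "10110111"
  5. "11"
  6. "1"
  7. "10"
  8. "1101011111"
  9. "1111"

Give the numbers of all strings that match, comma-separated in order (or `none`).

1. "00" → no match — must start with "1"
2. "1111101" → no match
3. "1001" → match
4. "10110111" → match
5. "11" → match
6. "1" → no match
7. "10" → match
8. "1101011111" → match
9. "1111" → match

3, 4, 5, 7, 8, 9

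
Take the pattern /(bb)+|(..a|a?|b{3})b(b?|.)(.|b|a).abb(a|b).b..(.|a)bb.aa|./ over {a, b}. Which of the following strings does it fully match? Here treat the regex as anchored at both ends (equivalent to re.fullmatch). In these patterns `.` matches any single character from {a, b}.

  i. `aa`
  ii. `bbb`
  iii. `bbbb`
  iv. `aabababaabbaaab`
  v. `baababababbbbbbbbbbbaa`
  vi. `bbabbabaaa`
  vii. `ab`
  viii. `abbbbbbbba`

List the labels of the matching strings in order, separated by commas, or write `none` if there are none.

iii

i → no match
ii → no match
iii → match
iv → no match
v → no match
vi → no match
vii → no match
viii → no match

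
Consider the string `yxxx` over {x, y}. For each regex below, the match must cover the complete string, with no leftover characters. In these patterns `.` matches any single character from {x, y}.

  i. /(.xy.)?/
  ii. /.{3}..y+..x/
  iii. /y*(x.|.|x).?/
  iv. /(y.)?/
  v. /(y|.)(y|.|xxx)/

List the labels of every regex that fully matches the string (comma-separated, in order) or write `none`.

iii, v

i → no match
ii → no match
iii → match
iv → no match
v → match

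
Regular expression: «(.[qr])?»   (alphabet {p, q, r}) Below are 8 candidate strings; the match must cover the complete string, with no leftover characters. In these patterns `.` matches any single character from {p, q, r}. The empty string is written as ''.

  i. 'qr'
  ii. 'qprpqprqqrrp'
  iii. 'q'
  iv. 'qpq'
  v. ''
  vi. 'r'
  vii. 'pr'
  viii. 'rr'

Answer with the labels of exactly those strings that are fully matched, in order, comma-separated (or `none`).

i. 'qr' → match
ii. 'qprpqprqqrrp' → no match
iii. 'q' → no match
iv. 'qpq' → no match
v. '' → match
vi. 'r' → no match
vii. 'pr' → match
viii. 'rr' → match

i, v, vii, viii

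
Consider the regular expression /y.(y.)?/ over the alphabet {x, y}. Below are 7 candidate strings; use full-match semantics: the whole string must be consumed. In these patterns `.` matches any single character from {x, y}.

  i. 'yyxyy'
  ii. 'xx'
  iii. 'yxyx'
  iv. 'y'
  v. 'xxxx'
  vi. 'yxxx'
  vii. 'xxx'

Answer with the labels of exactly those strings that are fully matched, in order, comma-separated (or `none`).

iii

i → no match
ii → no match — must start with 'y'
iii → match
iv → no match
v → no match — must start with 'y'
vi → no match
vii → no match — must start with 'y'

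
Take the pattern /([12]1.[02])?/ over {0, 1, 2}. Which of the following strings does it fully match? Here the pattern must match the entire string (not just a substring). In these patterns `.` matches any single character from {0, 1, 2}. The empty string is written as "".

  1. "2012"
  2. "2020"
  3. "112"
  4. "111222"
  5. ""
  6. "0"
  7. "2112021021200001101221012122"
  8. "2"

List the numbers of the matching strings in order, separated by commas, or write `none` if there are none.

5

1 → no match
2 → no match
3 → no match
4 → no match
5 → match
6 → no match
7 → no match
8 → no match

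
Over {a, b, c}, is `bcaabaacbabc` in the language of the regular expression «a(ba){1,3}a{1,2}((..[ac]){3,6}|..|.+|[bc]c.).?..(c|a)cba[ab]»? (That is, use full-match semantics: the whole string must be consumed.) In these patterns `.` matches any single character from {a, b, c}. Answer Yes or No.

Every match must start with `aba`, but `bcaabaacbabc` does not.

No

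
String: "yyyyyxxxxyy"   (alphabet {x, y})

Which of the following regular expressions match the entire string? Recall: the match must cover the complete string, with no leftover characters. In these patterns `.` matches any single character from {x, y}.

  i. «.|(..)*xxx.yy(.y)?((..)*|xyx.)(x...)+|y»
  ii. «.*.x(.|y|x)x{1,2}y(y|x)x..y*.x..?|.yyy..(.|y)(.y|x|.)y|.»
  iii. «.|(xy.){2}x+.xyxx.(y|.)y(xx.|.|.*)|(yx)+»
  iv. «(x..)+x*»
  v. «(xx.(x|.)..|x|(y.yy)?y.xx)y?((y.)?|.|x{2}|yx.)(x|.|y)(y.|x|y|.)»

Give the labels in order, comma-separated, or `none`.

i → no match
ii → no match
iii → no match
iv → no match — must start with "x"
v → match

v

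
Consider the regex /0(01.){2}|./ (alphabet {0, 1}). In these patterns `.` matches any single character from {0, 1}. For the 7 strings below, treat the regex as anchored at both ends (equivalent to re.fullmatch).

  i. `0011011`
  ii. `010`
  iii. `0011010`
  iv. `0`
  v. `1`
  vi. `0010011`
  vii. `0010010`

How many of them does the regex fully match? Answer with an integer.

6

i. `0011011` → match
ii. `010` → no match
iii. `0011010` → match
iv. `0` → match
v. `1` → match
vi. `0010011` → match
vii. `0010010` → match
Total matched: 6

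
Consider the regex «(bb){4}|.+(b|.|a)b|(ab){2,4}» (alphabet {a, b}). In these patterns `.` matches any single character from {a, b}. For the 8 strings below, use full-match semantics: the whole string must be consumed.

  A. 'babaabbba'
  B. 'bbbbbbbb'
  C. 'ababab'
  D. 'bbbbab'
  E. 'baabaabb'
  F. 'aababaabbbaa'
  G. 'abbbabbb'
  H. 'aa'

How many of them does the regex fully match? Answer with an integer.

A → no match
B → match
C → match
D → match
E → match
F → no match
G → match
H → no match
Total matched: 5

5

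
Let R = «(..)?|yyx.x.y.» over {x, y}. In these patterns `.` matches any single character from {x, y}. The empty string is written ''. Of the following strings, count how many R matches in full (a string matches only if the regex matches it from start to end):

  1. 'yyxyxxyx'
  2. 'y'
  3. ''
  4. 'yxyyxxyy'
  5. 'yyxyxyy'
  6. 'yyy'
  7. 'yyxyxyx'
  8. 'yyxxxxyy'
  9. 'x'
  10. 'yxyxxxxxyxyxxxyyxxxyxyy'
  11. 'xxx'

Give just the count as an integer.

3

1 → match
2 → no match
3 → match
4 → no match
5 → no match
6 → no match
7 → no match
8 → match
9 → no match
10 → no match
11 → no match
Total matched: 3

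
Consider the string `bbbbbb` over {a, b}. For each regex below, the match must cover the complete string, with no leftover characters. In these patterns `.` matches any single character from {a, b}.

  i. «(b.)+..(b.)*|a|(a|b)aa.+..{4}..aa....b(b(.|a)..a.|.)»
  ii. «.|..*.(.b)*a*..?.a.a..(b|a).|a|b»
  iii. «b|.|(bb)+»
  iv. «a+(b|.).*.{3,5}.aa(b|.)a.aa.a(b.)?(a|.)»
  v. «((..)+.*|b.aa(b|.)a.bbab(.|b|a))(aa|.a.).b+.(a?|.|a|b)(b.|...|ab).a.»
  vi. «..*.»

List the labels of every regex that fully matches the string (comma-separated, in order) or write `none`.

i → match
ii → no match
iii → match
iv → no match — must start with `a`
v → no match
vi → match

i, iii, vi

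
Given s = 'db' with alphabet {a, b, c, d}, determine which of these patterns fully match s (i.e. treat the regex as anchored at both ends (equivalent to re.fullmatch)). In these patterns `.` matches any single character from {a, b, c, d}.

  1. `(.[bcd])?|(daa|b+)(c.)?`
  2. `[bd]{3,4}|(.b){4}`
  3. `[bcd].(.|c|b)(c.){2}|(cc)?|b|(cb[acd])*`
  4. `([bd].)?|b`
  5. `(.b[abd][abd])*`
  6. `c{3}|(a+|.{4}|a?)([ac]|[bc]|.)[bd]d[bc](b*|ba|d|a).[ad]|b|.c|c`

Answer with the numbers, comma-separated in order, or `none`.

1, 4

1 → match
2 → no match
3 → no match
4 → match
5 → no match
6 → no match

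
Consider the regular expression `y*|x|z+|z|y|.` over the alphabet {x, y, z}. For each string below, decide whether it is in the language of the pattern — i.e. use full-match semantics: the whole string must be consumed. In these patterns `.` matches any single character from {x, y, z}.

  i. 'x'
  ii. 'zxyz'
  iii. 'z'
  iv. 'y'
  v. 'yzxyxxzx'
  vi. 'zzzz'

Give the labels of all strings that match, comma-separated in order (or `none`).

i → match
ii → no match
iii → match
iv → match
v → no match
vi → match

i, iii, iv, vi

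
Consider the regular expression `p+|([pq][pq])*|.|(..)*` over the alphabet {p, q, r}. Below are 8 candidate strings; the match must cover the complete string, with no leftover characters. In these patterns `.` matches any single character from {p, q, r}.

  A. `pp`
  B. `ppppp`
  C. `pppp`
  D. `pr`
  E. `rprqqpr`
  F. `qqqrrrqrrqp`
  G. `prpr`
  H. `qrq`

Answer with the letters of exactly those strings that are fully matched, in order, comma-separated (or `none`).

A, B, C, D, G

A. `pp` → match
B. `ppppp` → match
C. `pppp` → match
D. `pr` → match
E. `rprqqpr` → no match
F. `qqqrrrqrrqp` → no match
G. `prpr` → match
H. `qrq` → no match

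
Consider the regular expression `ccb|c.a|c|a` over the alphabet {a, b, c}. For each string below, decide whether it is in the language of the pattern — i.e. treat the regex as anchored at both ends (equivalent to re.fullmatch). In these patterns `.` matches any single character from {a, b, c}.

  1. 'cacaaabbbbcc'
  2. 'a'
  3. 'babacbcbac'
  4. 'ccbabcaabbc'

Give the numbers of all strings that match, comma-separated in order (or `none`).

1 → no match
2 → match
3 → no match
4 → no match

2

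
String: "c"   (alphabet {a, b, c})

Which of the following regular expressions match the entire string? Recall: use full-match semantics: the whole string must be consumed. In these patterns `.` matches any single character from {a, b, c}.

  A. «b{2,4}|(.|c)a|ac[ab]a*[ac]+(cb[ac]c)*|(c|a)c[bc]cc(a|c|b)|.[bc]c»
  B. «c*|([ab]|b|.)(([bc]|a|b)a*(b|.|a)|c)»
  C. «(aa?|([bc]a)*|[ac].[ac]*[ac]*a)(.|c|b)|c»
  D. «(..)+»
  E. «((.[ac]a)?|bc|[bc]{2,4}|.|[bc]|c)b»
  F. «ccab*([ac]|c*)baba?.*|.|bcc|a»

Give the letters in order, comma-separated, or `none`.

A → no match
B → match
C → match
D → no match
E → no match — must end with "b"
F → match

B, C, F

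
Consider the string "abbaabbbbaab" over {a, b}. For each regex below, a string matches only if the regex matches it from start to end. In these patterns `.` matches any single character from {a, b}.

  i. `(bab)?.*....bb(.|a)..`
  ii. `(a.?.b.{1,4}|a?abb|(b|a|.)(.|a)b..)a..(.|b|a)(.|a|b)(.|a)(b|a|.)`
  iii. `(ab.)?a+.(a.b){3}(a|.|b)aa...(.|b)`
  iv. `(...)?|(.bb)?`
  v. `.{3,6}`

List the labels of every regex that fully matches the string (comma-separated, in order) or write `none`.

i

i → match
ii → no match
iii → no match
iv → no match
v → no match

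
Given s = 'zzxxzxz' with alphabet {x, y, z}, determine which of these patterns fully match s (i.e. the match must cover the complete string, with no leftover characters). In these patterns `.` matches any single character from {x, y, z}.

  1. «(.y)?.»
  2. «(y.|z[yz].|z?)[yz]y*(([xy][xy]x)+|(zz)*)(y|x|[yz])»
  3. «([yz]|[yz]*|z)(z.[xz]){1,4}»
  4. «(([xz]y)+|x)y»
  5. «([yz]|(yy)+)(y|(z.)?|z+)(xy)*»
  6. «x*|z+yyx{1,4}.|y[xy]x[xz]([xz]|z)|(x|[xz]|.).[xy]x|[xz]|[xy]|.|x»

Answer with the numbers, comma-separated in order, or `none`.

1 → no match
2 → no match
3 → match
4 → no match — must end with 'y'
5 → no match
6 → no match

3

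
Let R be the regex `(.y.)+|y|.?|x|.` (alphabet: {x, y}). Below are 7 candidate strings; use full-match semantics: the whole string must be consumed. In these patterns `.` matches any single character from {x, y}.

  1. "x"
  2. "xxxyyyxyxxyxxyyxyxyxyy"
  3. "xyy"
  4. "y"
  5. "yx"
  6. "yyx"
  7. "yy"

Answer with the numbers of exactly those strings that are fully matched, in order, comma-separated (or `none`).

1. "x" → match
2 → no match
3. "xyy" → match
4. "y" → match
5. "yx" → no match
6. "yyx" → match
7. "yy" → no match

1, 3, 4, 6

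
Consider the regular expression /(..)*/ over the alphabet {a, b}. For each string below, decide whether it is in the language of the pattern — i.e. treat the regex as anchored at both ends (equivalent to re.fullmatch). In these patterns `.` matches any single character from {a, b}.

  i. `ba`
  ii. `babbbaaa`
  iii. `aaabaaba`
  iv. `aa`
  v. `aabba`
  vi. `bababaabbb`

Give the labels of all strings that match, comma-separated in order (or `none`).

i, ii, iii, iv, vi

i → match
ii → match
iii → match
iv → match
v → no match
vi → match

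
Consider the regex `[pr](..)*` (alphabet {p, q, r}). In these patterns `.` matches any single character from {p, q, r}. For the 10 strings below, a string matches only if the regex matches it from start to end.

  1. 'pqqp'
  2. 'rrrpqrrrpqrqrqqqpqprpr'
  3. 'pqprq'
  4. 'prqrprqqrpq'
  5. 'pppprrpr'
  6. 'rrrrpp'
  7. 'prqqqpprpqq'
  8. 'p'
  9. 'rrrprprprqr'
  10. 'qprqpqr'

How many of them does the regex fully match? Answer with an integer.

1 → no match
2 → no match
3 → match
4 → match
5 → no match
6 → no match
7 → match
8 → match
9 → match
10 → no match
Total matched: 5

5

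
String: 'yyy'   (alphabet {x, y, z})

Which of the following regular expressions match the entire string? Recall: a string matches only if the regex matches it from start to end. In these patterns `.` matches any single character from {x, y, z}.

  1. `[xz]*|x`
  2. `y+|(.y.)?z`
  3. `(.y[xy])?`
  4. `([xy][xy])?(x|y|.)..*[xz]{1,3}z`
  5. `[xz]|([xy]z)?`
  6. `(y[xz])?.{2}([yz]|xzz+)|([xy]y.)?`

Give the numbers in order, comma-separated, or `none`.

2, 3, 6

1 → no match
2 → match
3 → match
4 → no match — must end with 'z'
5 → no match
6 → match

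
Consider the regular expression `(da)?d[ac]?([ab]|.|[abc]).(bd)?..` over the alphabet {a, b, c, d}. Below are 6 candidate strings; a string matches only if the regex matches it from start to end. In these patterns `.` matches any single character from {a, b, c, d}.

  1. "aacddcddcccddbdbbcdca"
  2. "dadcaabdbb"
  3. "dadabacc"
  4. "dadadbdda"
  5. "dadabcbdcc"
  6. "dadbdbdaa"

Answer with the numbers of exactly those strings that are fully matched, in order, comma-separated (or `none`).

2, 3, 4, 5, 6

1 → no match
2 → match
3 → match
4 → match
5 → match
6 → match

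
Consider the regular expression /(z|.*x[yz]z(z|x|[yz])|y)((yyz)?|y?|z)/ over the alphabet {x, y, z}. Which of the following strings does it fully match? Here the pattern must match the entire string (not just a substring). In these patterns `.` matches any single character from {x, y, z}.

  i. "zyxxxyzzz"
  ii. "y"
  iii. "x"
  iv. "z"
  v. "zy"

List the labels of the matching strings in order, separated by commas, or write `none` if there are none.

i, ii, iv, v

i → match
ii → match
iii → no match
iv → match
v → match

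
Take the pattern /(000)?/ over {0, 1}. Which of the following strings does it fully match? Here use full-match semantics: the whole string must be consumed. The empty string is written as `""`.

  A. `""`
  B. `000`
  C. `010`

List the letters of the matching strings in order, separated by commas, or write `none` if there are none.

A, B

A → match
B → match
C → no match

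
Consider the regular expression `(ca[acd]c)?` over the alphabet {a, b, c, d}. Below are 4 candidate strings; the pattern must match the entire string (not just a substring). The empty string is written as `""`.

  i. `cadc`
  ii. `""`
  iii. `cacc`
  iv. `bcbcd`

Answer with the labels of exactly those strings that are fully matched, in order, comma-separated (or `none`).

i, ii, iii

i → match
ii → match
iii → match
iv → no match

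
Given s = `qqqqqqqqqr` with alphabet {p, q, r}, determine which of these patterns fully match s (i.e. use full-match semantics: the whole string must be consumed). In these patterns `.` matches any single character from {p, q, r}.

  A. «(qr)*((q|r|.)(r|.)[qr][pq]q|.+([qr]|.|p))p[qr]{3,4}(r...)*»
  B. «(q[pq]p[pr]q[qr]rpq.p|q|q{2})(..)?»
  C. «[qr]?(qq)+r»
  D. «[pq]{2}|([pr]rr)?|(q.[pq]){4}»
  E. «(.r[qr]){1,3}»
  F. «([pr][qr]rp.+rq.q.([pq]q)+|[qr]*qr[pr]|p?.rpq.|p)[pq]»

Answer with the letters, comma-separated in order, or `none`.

C

A → no match
B → no match
C → match
D → no match
E → no match
F → no match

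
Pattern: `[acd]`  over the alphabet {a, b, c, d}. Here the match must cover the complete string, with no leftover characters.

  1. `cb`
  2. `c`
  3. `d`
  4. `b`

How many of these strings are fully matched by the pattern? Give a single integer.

1 → no match
2 → match
3 → match
4 → no match
Total matched: 2

2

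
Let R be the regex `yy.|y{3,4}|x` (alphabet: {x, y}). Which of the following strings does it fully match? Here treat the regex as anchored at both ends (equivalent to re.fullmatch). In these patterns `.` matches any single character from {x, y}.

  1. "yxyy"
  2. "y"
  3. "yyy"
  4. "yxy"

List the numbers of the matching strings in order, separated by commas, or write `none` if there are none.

3

1 → no match
2 → no match
3 → match
4 → no match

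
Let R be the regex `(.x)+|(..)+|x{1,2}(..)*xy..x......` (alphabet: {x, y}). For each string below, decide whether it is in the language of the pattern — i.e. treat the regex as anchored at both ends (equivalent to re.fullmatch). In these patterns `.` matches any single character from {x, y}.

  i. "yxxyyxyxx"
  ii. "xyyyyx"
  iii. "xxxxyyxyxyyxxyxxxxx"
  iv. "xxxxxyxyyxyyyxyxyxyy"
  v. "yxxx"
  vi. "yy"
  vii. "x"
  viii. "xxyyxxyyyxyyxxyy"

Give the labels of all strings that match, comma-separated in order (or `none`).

ii, iii, iv, v, vi, viii

i → no match
ii → match
iii → match
iv → match
v → match
vi → match
vii → no match
viii → match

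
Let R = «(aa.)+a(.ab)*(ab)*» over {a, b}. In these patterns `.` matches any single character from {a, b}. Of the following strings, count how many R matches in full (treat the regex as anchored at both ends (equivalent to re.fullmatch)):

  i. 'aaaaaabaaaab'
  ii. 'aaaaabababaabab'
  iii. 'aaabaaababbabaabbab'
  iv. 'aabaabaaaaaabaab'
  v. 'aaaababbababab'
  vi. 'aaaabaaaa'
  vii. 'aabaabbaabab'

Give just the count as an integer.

i → no match
ii → match
iii → no match
iv → match
v → match
vi → no match
vii → no match
Total matched: 3

3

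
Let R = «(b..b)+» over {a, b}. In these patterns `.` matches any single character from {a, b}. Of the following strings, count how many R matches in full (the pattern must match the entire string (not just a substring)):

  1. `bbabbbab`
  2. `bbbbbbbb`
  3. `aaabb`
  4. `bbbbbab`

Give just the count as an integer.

1. `bbabbbab` → match
2. `bbbbbbbb` → match
3. `aaabb` → no match — must start with `b`
4. `bbbbbab` → no match
Total matched: 2

2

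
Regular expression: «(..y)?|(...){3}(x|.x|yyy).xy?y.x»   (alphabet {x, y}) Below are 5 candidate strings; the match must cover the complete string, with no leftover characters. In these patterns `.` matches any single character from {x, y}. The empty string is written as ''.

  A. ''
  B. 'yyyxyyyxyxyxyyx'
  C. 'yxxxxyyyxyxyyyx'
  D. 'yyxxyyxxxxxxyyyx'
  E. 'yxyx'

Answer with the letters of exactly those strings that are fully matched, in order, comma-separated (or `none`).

A, B, D

A → match
B → match
C → no match
D → match
E → no match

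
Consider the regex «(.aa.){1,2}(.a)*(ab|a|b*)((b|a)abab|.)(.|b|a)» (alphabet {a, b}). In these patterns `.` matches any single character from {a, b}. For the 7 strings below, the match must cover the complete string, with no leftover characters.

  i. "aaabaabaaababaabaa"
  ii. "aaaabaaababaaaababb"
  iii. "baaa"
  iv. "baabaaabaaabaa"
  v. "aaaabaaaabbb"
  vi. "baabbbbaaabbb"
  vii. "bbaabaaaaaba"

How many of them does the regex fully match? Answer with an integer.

i → match
ii → match
iii. "baaa" → no match
iv → match
v. "aaaabaaaabbb" → match
vi → no match
vii. "bbaabaaaaaba" → no match
Total matched: 4

4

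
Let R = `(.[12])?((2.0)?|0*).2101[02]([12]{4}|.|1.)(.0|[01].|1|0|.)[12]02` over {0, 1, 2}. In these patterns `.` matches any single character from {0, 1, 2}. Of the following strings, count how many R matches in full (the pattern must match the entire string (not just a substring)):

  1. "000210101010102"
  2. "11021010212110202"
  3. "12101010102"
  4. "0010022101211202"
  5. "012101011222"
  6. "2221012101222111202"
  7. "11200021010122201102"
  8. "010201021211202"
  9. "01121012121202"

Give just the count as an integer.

6

1 → match
2 → match
3 → match
4 → no match
5 → no match — must end with "02"
6 → match
7 → match
8 → no match
9 → match
Total matched: 6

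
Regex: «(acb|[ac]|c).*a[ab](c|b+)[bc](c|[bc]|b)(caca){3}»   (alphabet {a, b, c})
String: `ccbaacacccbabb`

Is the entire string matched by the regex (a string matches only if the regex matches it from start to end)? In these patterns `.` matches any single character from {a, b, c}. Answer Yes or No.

No

Every match must end with `caca`, but `ccbaacacccbabb` does not.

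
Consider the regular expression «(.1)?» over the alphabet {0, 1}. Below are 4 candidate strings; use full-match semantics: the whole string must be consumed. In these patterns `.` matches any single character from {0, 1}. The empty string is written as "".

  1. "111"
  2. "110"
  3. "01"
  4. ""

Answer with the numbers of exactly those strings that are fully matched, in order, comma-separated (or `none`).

3, 4

1 → no match
2 → no match
3 → match
4 → match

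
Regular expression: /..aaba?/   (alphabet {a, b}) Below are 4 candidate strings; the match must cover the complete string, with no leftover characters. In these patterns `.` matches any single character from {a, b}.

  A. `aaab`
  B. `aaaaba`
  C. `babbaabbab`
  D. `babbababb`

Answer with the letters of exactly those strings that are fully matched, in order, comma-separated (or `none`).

B

A → no match
B → match
C → no match
D → no match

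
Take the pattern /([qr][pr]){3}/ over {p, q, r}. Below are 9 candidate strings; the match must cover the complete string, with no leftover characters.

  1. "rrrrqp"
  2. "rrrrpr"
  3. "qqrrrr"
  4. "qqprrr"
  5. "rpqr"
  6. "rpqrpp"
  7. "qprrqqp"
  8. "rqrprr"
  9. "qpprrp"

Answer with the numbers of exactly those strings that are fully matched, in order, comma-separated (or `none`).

1

1 → match
2 → no match
3 → no match
4 → no match
5 → no match
6 → no match
7 → no match
8 → no match
9 → no match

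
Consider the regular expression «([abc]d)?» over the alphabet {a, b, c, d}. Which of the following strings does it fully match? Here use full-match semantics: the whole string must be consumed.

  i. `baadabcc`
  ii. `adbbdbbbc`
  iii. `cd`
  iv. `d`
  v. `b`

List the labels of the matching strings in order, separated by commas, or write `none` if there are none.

iii

i → no match
ii → no match
iii → match
iv → no match
v → no match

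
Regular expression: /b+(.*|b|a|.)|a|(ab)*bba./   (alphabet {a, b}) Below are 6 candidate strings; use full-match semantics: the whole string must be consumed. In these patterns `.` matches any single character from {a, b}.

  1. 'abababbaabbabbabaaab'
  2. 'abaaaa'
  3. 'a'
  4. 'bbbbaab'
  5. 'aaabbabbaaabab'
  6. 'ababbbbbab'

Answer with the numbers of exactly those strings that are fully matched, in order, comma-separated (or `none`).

3, 4

1 → no match
2 → no match
3 → match
4 → match
5 → no match
6 → no match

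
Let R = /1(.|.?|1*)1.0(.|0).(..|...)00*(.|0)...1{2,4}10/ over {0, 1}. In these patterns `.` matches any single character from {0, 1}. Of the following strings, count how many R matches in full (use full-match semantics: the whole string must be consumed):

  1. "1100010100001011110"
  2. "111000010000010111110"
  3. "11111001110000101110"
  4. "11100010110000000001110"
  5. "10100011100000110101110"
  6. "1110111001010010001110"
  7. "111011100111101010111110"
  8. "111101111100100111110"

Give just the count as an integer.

1 → match
2 → match
3 → match
4 → match
5 → no match
6 → no match
7 → no match
8 → match
Total matched: 5

5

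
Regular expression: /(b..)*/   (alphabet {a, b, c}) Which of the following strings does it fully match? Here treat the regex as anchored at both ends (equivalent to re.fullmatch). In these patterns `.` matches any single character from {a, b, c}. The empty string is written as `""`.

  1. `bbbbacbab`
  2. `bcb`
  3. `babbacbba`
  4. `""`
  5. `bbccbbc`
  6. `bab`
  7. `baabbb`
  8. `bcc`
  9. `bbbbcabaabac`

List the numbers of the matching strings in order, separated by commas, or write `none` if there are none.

1, 2, 3, 4, 6, 7, 8, 9

1. `bbbbacbab` → match
2. `bcb` → match
3. `babbacbba` → match
4. `""` → match
5. `bbccbbc` → no match
6. `bab` → match
7. `baabbb` → match
8. `bcc` → match
9. `bbbbcabaabac` → match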